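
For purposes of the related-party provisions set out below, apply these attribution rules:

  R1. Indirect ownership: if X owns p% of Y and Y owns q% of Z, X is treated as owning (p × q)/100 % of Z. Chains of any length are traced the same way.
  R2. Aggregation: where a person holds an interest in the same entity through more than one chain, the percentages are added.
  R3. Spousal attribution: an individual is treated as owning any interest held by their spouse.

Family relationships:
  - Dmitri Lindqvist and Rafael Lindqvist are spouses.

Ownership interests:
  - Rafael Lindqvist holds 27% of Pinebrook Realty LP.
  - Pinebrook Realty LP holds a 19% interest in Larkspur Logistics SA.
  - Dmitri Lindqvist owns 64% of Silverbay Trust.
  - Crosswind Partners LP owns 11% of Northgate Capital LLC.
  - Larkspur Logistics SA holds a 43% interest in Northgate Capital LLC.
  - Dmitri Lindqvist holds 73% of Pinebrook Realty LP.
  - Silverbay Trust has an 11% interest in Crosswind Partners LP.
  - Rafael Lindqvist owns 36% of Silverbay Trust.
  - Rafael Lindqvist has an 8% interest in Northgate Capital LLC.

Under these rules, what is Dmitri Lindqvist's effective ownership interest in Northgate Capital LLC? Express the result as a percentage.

By spousal attribution (R3), Dmitri Lindqvist is treated as also owning Rafael Lindqvist's interest in Silverbay Trust, giving 64% + 36% = 100%.
By spousal attribution (R3), Dmitri Lindqvist is treated as also owning Rafael Lindqvist's interest in Pinebrook Realty LP, giving 73% + 27% = 100%.
By spousal attribution (R3), Dmitri Lindqvist is treated as owning Rafael Lindqvist's 8% interest in Northgate Capital LLC.
Chain via Silverbay Trust → Crosswind Partners LP (R1): 100% × 11% × 11% = 1.21% of Northgate Capital LLC.
Chain via Pinebrook Realty LP → Larkspur Logistics SA (R1): 100% × 19% × 43% = 8.17% of Northgate Capital LLC.
Direct interest in Northgate Capital LLC: 8%.
Aggregating (R2): 1.21% + 8.17% + 8% = 17.38%.

17.38%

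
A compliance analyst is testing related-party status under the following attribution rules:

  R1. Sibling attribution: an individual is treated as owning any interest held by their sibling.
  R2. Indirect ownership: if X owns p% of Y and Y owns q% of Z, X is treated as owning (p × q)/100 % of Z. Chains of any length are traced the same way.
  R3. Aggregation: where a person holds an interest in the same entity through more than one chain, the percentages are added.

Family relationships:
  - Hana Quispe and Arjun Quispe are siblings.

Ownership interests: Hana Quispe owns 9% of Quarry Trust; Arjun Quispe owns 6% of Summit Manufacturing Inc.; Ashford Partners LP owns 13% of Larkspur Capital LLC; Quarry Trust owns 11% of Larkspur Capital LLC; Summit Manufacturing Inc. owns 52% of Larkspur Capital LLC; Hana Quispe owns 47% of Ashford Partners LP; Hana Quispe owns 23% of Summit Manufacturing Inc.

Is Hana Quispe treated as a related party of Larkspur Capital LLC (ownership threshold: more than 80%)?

No

By sibling attribution (R1), Hana Quispe is treated as also owning Arjun Quispe's interest in Summit Manufacturing Inc, giving 23% + 6% = 29%.
Chain via Ashford Partners LP (R2): 47% × 13% = 6.11% of Larkspur Capital LLC.
Chain via Summit Manufacturing Inc. (R2): 29% × 52% = 15.08% of Larkspur Capital LLC.
Chain via Quarry Trust (R2): 9% × 11% = 0.99% of Larkspur Capital LLC.
Aggregating (R3): 6.11% + 15.08% + 0.99% = 22.18%.
22.18% does not exceed the 80% threshold, so Hana is not a related party to Larkspur Capital LLC.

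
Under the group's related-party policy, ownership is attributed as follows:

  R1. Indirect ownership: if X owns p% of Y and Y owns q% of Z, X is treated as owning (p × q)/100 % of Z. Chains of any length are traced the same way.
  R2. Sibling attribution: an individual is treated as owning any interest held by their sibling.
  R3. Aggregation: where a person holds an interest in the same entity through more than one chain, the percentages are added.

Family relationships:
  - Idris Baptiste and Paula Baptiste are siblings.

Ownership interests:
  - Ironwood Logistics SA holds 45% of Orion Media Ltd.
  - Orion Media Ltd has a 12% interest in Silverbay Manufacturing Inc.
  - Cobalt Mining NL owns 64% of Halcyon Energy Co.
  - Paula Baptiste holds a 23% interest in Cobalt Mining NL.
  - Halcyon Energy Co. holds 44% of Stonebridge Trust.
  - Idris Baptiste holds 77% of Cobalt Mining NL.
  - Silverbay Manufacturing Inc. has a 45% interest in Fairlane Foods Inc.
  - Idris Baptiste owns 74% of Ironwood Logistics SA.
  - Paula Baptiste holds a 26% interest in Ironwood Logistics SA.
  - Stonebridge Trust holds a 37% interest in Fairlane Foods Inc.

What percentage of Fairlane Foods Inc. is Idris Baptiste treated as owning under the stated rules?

By sibling attribution (R2), Idris Baptiste is treated as also owning Paula Baptiste's interest in Ironwood Logistics SA, giving 74% + 26% = 100%.
By sibling attribution (R2), Idris Baptiste is treated as also owning Paula Baptiste's interest in Cobalt Mining NL, giving 77% + 23% = 100%.
Chain via Ironwood Logistics SA → Orion Media Ltd → Silverbay Manufacturing Inc. (R1): 100% × 45% × 12% × 45% = 2.43% of Fairlane Foods Inc.
Chain via Cobalt Mining NL → Halcyon Energy Co. → Stonebridge Trust (R1): 100% × 64% × 44% × 37% = 10.4192% of Fairlane Foods Inc.
Aggregating (R3): 2.43% + 10.4192% = 12.8492%.

12.8492%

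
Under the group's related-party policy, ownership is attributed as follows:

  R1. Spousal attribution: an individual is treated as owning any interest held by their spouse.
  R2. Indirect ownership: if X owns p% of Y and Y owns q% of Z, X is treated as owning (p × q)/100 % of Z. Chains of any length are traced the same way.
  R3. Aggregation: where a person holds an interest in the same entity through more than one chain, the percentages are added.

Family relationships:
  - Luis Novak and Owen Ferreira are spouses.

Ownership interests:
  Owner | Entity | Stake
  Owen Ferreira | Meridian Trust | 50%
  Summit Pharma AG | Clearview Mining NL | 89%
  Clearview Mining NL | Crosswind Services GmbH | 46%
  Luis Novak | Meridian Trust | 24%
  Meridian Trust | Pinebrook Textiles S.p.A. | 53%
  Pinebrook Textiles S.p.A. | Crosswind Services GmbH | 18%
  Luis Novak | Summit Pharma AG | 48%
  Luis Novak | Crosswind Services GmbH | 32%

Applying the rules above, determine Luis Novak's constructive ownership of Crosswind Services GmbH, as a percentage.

58.7108%

By spousal attribution (R1), Luis Novak is treated as also owning Owen Ferreira's interest in Meridian Trust, giving 24% + 50% = 74%.
Chain via Summit Pharma AG → Clearview Mining NL (R2): 48% × 89% × 46% = 19.6512% of Crosswind Services GmbH.
Chain via Meridian Trust → Pinebrook Textiles S.p.A. (R2): 74% × 53% × 18% = 7.0596% of Crosswind Services GmbH.
Direct interest in Crosswind Services GmbH: 32%.
Aggregating (R3): 19.6512% + 7.0596% + 32% = 58.7108%.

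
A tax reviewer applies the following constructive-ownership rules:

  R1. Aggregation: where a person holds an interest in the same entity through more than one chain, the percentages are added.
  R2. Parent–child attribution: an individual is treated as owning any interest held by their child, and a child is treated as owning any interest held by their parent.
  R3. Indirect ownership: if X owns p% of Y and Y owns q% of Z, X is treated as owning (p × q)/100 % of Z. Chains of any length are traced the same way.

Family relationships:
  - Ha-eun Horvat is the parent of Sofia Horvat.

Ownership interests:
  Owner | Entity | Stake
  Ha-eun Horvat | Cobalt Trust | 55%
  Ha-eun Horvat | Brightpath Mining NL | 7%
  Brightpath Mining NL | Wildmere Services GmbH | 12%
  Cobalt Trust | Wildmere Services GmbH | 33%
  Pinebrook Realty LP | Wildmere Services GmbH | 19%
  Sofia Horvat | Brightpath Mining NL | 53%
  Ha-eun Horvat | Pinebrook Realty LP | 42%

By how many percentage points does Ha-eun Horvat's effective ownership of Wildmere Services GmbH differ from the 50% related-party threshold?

16.67

By parent–child attribution (R2), Ha-eun Horvat is treated as also owning Sofia Horvat's interest in Brightpath Mining NL, giving 7% + 53% = 60%.
Chain via Cobalt Trust (R3): 55% × 33% = 18.15% of Wildmere Services GmbH.
Chain via Brightpath Mining NL (R3): 60% × 12% = 7.2% of Wildmere Services GmbH.
Chain via Pinebrook Realty LP (R3): 42% × 19% = 7.98% of Wildmere Services GmbH.
Aggregating (R1): 18.15% + 7.2% + 7.98% = 33.33%.
33.33% falls short of the 50% threshold by 16.67 percentage points.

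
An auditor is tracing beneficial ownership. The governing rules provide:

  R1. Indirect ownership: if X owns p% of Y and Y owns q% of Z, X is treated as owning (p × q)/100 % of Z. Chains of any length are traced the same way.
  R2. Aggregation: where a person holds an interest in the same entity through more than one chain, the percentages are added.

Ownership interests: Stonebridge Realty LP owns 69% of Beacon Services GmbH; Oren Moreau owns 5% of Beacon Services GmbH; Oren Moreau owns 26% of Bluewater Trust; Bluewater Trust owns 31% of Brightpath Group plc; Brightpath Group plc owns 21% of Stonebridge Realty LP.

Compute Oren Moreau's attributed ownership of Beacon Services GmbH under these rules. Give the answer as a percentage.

6.167894%

Chain via Bluewater Trust → Brightpath Group plc → Stonebridge Realty LP (R1): 26% × 31% × 21% × 69% = 1.167894% of Beacon Services GmbH.
Direct interest in Beacon Services GmbH: 5%.
Aggregating (R2): 1.167894% + 5% = 6.167894%.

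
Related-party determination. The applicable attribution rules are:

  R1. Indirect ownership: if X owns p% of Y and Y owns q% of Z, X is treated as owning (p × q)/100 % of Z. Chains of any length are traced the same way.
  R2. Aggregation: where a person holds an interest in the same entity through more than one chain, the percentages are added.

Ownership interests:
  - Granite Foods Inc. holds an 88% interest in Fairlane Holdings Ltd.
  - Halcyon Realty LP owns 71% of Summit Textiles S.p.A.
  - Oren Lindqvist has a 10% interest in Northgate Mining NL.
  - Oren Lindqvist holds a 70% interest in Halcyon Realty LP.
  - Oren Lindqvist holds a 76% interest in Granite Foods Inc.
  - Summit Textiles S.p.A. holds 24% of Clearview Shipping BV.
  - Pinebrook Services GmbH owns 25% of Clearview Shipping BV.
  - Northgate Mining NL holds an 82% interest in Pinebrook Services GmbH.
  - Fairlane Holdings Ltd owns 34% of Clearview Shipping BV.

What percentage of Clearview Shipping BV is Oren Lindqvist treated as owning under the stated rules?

36.7172%

Chain via Halcyon Realty LP → Summit Textiles S.p.A. (R1): 70% × 71% × 24% = 11.928% of Clearview Shipping BV.
Chain via Northgate Mining NL → Pinebrook Services GmbH (R1): 10% × 82% × 25% = 2.05% of Clearview Shipping BV.
Chain via Granite Foods Inc. → Fairlane Holdings Ltd (R1): 76% × 88% × 34% = 22.7392% of Clearview Shipping BV.
Aggregating (R2): 11.928% + 2.05% + 22.7392% = 36.7172%.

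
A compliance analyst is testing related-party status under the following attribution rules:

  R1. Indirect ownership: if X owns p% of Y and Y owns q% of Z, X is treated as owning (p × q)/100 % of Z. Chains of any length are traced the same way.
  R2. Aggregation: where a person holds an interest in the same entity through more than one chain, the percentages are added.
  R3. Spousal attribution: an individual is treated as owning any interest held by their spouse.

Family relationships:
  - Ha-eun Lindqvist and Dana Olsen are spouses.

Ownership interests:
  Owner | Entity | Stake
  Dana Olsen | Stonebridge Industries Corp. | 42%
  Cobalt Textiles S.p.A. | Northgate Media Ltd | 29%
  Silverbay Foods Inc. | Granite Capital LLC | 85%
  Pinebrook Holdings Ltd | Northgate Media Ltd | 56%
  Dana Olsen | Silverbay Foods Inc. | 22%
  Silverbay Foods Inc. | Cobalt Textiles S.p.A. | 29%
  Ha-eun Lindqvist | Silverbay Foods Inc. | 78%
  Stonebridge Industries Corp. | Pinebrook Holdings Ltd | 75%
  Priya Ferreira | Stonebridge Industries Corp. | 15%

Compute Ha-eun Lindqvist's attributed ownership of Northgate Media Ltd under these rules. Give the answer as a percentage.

By spousal attribution (R3), Ha-eun Lindqvist is treated as also owning Dana Olsen's interest in Silverbay Foods Inc, giving 78% + 22% = 100%.
By spousal attribution (R3), Ha-eun Lindqvist is treated as owning Dana Olsen's 42% interest in Stonebridge Industries Corp.
Chain via Silverbay Foods Inc. → Cobalt Textiles S.p.A. (R1): 100% × 29% × 29% = 8.41% of Northgate Media Ltd.
Chain via Stonebridge Industries Corp. → Pinebrook Holdings Ltd (R1): 42% × 75% × 56% = 17.64% of Northgate Media Ltd.
Aggregating (R2): 8.41% + 17.64% = 26.05%.

26.05%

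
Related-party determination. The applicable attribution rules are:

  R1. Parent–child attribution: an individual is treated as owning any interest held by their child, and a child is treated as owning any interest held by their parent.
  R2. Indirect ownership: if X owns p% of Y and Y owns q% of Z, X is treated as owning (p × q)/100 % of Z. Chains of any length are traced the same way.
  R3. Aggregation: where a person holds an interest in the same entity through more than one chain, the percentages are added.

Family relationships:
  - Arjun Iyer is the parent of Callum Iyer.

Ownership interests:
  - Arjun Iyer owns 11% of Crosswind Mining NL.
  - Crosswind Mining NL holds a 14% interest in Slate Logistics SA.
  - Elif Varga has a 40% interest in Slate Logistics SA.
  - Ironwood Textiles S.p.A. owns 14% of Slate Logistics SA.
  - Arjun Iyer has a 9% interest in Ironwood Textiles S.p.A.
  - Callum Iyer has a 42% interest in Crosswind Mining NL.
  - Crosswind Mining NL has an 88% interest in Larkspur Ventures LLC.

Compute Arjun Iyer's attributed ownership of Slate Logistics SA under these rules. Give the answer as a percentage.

By parent–child attribution (R1), Arjun Iyer is treated as also owning Callum Iyer's interest in Crosswind Mining NL, giving 11% + 42% = 53%.
Chain via Crosswind Mining NL (R2): 53% × 14% = 7.42% of Slate Logistics SA.
Chain via Ironwood Textiles S.p.A. (R2): 9% × 14% = 1.26% of Slate Logistics SA.
Aggregating (R3): 7.42% + 1.26% = 8.68%.

8.68%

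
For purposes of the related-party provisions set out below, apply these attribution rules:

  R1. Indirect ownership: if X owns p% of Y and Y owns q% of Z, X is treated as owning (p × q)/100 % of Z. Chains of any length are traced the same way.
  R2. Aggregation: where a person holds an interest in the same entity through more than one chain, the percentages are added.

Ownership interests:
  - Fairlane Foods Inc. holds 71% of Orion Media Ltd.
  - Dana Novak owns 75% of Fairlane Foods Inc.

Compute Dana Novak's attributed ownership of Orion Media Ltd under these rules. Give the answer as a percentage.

53.25%

Chain via Fairlane Foods Inc. (R1): 75% × 71% = 53.25% of Orion Media Ltd.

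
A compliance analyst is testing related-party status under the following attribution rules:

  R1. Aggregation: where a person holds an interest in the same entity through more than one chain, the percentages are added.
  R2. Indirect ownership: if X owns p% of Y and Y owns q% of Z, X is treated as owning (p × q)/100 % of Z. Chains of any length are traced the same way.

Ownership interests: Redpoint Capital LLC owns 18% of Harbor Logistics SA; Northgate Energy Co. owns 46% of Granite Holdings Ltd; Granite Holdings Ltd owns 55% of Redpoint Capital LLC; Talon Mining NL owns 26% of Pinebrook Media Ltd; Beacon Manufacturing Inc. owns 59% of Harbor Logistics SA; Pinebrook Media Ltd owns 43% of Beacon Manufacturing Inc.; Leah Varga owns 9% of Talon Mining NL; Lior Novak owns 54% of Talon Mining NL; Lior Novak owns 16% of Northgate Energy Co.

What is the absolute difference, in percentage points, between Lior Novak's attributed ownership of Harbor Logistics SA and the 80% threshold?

75.709412

Chain via Northgate Energy Co. → Granite Holdings Ltd → Redpoint Capital LLC (R2): 16% × 46% × 55% × 18% = 0.72864% of Harbor Logistics SA.
Chain via Talon Mining NL → Pinebrook Media Ltd → Beacon Manufacturing Inc. (R2): 54% × 26% × 43% × 59% = 3.561948% of Harbor Logistics SA.
Aggregating (R1): 0.72864% + 3.561948% = 4.290588%.
4.290588% falls short of the 80% threshold by 75.709412 percentage points.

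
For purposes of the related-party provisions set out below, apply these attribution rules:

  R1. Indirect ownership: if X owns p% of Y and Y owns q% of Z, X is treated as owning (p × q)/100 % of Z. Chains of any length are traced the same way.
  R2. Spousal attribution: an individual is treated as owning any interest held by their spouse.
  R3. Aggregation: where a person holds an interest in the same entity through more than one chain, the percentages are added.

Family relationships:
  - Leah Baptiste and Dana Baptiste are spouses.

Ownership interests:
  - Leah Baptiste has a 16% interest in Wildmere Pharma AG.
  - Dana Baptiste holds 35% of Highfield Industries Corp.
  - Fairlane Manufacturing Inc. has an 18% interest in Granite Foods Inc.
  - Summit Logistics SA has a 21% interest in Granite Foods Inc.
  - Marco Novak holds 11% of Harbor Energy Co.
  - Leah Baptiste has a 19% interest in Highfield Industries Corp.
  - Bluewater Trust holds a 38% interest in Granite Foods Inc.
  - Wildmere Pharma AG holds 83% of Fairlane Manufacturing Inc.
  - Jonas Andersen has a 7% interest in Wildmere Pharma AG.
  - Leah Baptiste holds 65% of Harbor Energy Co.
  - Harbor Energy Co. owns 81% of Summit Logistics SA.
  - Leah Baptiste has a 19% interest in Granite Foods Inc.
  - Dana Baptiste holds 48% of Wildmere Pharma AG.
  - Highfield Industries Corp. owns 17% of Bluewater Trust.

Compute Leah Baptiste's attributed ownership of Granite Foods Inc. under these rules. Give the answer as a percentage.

43.1065%

By spousal attribution (R2), Leah Baptiste is treated as also owning Dana Baptiste's interest in Highfield Industries Corp, giving 19% + 35% = 54%.
By spousal attribution (R2), Leah Baptiste is treated as also owning Dana Baptiste's interest in Wildmere Pharma AG, giving 16% + 48% = 64%.
Chain via Highfield Industries Corp. → Bluewater Trust (R1): 54% × 17% × 38% = 3.4884% of Granite Foods Inc.
Chain via Wildmere Pharma AG → Fairlane Manufacturing Inc. (R1): 64% × 83% × 18% = 9.5616% of Granite Foods Inc.
Chain via Harbor Energy Co. → Summit Logistics SA (R1): 65% × 81% × 21% = 11.0565% of Granite Foods Inc.
Direct interest in Granite Foods Inc: 19%.
Aggregating (R3): 3.4884% + 9.5616% + 11.0565% + 19% = 43.1065%.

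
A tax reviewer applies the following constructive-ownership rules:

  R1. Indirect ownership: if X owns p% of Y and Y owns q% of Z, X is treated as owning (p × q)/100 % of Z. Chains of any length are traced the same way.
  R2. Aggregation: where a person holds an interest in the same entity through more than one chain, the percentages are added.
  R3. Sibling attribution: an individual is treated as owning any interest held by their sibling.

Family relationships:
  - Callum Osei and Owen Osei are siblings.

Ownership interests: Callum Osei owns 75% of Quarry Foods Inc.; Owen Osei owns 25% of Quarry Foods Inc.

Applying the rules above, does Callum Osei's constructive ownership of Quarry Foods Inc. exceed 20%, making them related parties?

By sibling attribution (R3), Callum Osei is treated as also owning Owen Osei's interest in Quarry Foods Inc, giving 75% + 25% = 100%.
Direct interest in Quarry Foods Inc: 100%.
100% exceeds the 20% threshold, so Callum is a related party to Quarry Foods Inc.

Yes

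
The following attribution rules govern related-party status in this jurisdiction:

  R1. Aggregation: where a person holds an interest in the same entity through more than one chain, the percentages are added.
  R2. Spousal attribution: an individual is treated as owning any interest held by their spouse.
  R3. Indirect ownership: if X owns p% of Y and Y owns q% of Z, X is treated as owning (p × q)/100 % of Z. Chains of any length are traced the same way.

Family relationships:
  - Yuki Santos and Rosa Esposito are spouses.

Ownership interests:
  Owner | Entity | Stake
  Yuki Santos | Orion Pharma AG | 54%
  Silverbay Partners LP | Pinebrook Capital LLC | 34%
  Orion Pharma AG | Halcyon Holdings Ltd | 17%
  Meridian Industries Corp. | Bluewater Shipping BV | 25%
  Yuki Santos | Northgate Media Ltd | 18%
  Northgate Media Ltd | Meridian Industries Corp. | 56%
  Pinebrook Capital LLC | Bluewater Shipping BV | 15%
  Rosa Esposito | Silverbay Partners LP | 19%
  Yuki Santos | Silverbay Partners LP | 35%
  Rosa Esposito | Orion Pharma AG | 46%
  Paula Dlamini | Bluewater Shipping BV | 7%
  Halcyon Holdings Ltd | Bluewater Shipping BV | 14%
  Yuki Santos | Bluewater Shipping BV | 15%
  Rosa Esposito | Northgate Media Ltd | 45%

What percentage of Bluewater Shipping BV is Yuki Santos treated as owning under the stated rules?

28.954%

By spousal attribution (R2), Yuki Santos is treated as also owning Rosa Esposito's interest in Silverbay Partners LP, giving 35% + 19% = 54%.
By spousal attribution (R2), Yuki Santos is treated as also owning Rosa Esposito's interest in Northgate Media Ltd, giving 18% + 45% = 63%.
By spousal attribution (R2), Yuki Santos is treated as also owning Rosa Esposito's interest in Orion Pharma AG, giving 54% + 46% = 100%.
Chain via Silverbay Partners LP → Pinebrook Capital LLC (R3): 54% × 34% × 15% = 2.754% of Bluewater Shipping BV.
Chain via Northgate Media Ltd → Meridian Industries Corp. (R3): 63% × 56% × 25% = 8.82% of Bluewater Shipping BV.
Chain via Orion Pharma AG → Halcyon Holdings Ltd (R3): 100% × 17% × 14% = 2.38% of Bluewater Shipping BV.
Direct interest in Bluewater Shipping BV: 15%.
Aggregating (R1): 2.754% + 8.82% + 2.38% + 15% = 28.954%.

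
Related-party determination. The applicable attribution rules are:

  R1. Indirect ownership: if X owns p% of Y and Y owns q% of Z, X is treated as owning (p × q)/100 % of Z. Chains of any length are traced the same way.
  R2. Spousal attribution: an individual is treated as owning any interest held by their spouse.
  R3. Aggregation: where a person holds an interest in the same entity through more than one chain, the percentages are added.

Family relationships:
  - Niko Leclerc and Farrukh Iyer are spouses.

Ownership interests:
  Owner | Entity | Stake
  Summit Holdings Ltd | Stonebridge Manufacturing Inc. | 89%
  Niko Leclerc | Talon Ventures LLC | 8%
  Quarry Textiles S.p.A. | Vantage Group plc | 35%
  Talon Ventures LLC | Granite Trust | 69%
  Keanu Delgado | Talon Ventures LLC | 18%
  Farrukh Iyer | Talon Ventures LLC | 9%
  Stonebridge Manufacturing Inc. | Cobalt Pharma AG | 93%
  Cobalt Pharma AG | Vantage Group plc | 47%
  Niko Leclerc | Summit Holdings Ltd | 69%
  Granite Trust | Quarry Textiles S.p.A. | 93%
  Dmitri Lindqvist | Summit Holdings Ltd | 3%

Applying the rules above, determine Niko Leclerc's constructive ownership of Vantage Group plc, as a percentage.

By spousal attribution (R2), Niko Leclerc is treated as also owning Farrukh Iyer's interest in Talon Ventures LLC, giving 8% + 9% = 17%.
Chain via Summit Holdings Ltd → Stonebridge Manufacturing Inc. → Cobalt Pharma AG (R1): 69% × 89% × 93% × 47% = 26.842311% of Vantage Group plc.
Chain via Talon Ventures LLC → Granite Trust → Quarry Textiles S.p.A. (R1): 17% × 69% × 93% × 35% = 3.818115% of Vantage Group plc.
Aggregating (R3): 26.842311% + 3.818115% = 30.660426%.

30.660426%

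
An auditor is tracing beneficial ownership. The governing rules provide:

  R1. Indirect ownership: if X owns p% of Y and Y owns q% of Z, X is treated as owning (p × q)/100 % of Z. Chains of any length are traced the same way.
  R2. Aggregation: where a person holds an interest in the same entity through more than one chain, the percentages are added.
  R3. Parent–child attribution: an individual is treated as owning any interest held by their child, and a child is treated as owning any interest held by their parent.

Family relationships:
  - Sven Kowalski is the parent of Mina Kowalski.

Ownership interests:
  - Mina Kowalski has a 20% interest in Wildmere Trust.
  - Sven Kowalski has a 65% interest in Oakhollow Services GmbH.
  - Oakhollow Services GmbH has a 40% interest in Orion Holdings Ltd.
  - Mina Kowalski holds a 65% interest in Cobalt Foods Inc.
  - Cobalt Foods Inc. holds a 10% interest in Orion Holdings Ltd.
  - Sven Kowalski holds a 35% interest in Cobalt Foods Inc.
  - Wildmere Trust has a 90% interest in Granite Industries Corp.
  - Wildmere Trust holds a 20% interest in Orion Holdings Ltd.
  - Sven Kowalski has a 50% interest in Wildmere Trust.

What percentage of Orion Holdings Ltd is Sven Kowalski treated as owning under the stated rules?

By parent–child attribution (R3), Sven Kowalski is treated as also owning Mina Kowalski's interest in Cobalt Foods Inc, giving 35% + 65% = 100%.
By parent–child attribution (R3), Sven Kowalski is treated as also owning Mina Kowalski's interest in Wildmere Trust, giving 50% + 20% = 70%.
Chain via Cobalt Foods Inc. (R1): 100% × 10% = 10% of Orion Holdings Ltd.
Chain via Wildmere Trust (R1): 70% × 20% = 14% of Orion Holdings Ltd.
Chain via Oakhollow Services GmbH (R1): 65% × 40% = 26% of Orion Holdings Ltd.
Aggregating (R2): 10% + 14% + 26% = 50%.

50%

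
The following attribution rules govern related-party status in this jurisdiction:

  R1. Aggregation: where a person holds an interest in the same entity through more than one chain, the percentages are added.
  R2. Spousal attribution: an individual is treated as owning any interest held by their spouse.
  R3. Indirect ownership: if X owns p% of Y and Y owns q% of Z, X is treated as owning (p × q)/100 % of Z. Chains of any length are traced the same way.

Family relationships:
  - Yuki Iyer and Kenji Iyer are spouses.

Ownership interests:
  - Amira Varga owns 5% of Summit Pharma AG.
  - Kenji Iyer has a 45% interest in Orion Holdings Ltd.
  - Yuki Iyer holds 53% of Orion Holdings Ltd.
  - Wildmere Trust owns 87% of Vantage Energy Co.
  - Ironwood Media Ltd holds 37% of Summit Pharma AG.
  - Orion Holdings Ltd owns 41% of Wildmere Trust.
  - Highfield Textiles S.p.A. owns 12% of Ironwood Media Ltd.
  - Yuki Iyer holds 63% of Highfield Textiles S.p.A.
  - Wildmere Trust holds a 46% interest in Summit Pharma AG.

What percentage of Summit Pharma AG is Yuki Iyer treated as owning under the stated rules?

By spousal attribution (R2), Yuki Iyer is treated as also owning Kenji Iyer's interest in Orion Holdings Ltd, giving 53% + 45% = 98%.
Chain via Orion Holdings Ltd → Wildmere Trust (R3): 98% × 41% × 46% = 18.4828% of Summit Pharma AG.
Chain via Highfield Textiles S.p.A. → Ironwood Media Ltd (R3): 63% × 12% × 37% = 2.7972% of Summit Pharma AG.
Aggregating (R1): 18.4828% + 2.7972% = 21.28%.

21.28%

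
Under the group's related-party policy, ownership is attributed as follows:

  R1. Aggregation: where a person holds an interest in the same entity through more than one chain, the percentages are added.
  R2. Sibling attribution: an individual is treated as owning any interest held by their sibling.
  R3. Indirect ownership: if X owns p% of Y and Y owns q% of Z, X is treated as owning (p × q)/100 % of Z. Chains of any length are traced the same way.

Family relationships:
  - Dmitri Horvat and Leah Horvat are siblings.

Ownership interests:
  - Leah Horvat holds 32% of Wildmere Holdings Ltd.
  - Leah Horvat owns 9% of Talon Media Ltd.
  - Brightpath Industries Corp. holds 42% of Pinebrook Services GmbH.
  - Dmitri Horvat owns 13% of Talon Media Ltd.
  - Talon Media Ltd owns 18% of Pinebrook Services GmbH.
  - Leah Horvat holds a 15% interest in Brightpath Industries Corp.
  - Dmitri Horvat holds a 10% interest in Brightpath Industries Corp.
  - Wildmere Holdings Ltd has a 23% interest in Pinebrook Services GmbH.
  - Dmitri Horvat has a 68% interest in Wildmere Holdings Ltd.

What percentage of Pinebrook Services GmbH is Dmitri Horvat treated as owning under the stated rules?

37.46%

By sibling attribution (R2), Dmitri Horvat is treated as also owning Leah Horvat's interest in Wildmere Holdings Ltd, giving 68% + 32% = 100%.
By sibling attribution (R2), Dmitri Horvat is treated as also owning Leah Horvat's interest in Talon Media Ltd, giving 13% + 9% = 22%.
By sibling attribution (R2), Dmitri Horvat is treated as also owning Leah Horvat's interest in Brightpath Industries Corp, giving 10% + 15% = 25%.
Chain via Wildmere Holdings Ltd (R3): 100% × 23% = 23% of Pinebrook Services GmbH.
Chain via Talon Media Ltd (R3): 22% × 18% = 3.96% of Pinebrook Services GmbH.
Chain via Brightpath Industries Corp. (R3): 25% × 42% = 10.5% of Pinebrook Services GmbH.
Aggregating (R1): 23% + 3.96% + 10.5% = 37.46%.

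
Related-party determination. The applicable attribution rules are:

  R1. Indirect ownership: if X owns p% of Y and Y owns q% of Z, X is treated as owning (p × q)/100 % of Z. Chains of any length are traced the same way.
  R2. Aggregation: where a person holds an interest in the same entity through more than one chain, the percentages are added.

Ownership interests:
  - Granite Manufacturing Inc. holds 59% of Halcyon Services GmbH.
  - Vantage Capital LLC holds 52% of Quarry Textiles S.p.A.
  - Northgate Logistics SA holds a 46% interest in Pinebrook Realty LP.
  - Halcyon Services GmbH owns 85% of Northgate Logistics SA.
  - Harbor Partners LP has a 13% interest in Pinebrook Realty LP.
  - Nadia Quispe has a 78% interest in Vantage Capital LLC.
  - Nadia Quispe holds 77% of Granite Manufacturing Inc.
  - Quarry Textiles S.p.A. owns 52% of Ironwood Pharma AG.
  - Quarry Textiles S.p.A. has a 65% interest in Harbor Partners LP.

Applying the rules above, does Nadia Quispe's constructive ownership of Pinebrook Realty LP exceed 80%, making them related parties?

Chain via Granite Manufacturing Inc. → Halcyon Services GmbH → Northgate Logistics SA (R1): 77% × 59% × 85% × 46% = 17.76313% of Pinebrook Realty LP.
Chain via Vantage Capital LLC → Quarry Textiles S.p.A. → Harbor Partners LP (R1): 78% × 52% × 65% × 13% = 3.42732% of Pinebrook Realty LP.
Aggregating (R2): 17.76313% + 3.42732% = 21.19045%.
21.19045% does not exceed the 80% threshold, so Nadia is not a related party to Pinebrook Realty LP.

No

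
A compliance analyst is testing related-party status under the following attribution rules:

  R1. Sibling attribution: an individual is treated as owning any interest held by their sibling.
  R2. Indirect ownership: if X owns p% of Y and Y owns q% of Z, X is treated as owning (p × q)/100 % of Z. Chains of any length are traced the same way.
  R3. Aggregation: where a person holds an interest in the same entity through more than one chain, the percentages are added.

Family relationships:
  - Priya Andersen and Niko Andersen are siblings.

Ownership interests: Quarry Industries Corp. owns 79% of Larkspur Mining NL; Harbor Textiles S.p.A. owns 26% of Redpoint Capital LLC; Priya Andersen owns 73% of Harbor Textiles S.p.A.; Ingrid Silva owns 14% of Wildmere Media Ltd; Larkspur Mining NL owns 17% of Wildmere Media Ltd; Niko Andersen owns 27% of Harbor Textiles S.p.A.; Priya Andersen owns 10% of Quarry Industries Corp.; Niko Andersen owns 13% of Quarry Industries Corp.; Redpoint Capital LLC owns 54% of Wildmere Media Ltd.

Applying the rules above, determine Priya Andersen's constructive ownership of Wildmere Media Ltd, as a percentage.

By sibling attribution (R1), Priya Andersen is treated as also owning Niko Andersen's interest in Quarry Industries Corp, giving 10% + 13% = 23%.
By sibling attribution (R1), Priya Andersen is treated as also owning Niko Andersen's interest in Harbor Textiles S.p.A, giving 73% + 27% = 100%.
Chain via Quarry Industries Corp. → Larkspur Mining NL (R2): 23% × 79% × 17% = 3.0889% of Wildmere Media Ltd.
Chain via Harbor Textiles S.p.A. → Redpoint Capital LLC (R2): 100% × 26% × 54% = 14.04% of Wildmere Media Ltd.
Aggregating (R3): 3.0889% + 14.04% = 17.1289%.

17.1289%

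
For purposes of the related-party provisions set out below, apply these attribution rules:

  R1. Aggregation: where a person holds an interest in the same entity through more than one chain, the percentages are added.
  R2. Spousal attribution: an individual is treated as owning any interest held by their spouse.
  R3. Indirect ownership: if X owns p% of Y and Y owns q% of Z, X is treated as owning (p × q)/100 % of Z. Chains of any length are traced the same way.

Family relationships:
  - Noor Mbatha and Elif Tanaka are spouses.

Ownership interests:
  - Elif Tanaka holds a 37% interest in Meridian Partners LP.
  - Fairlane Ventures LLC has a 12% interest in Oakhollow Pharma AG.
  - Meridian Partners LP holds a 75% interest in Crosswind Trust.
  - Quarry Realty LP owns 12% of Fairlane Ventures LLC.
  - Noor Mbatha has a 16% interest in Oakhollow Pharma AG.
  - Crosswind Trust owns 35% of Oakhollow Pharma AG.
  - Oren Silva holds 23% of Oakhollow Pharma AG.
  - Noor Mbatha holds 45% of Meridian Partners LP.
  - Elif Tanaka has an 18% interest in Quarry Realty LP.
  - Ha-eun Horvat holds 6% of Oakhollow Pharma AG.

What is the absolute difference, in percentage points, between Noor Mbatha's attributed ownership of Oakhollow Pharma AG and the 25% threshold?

By spousal attribution (R2), Noor Mbatha is treated as also owning Elif Tanaka's interest in Meridian Partners LP, giving 45% + 37% = 82%.
By spousal attribution (R2), Noor Mbatha is treated as owning Elif Tanaka's 18% interest in Quarry Realty LP.
Chain via Meridian Partners LP → Crosswind Trust (R3): 82% × 75% × 35% = 21.525% of Oakhollow Pharma AG.
Direct interest in Oakhollow Pharma AG: 16%.
Chain via Quarry Realty LP → Fairlane Ventures LLC (R3): 18% × 12% × 12% = 0.2592% of Oakhollow Pharma AG.
Aggregating (R1): 21.525% + 16% + 0.2592% = 37.7842%.
37.7842% exceeds the 25% threshold by 12.7842 percentage points.

12.7842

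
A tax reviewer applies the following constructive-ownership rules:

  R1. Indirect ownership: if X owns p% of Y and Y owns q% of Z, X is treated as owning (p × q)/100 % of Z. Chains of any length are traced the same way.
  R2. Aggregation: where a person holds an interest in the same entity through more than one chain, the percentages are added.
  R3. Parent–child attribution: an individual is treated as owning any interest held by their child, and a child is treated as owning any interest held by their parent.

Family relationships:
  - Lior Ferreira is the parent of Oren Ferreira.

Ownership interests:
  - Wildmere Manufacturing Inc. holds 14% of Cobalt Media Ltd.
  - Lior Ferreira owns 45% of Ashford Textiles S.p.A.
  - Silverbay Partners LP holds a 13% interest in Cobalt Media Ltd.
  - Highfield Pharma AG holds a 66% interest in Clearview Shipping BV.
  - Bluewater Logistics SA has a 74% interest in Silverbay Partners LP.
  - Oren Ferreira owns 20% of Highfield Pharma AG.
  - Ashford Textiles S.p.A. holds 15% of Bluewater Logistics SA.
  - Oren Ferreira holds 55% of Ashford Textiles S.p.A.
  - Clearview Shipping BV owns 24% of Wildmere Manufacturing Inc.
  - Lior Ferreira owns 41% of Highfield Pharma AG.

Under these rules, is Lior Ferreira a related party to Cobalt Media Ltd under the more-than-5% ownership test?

No

By parent–child attribution (R3), Lior Ferreira is treated as also owning Oren Ferreira's interest in Highfield Pharma AG, giving 41% + 20% = 61%.
By parent–child attribution (R3), Lior Ferreira is treated as also owning Oren Ferreira's interest in Ashford Textiles S.p.A, giving 45% + 55% = 100%.
Chain via Highfield Pharma AG → Clearview Shipping BV → Wildmere Manufacturing Inc. (R1): 61% × 66% × 24% × 14% = 1.352736% of Cobalt Media Ltd.
Chain via Ashford Textiles S.p.A. → Bluewater Logistics SA → Silverbay Partners LP (R1): 100% × 15% × 74% × 13% = 1.443% of Cobalt Media Ltd.
Aggregating (R2): 1.352736% + 1.443% = 2.795736%.
2.795736% does not exceed the 5% threshold, so Lior is not a related party to Cobalt Media Ltd.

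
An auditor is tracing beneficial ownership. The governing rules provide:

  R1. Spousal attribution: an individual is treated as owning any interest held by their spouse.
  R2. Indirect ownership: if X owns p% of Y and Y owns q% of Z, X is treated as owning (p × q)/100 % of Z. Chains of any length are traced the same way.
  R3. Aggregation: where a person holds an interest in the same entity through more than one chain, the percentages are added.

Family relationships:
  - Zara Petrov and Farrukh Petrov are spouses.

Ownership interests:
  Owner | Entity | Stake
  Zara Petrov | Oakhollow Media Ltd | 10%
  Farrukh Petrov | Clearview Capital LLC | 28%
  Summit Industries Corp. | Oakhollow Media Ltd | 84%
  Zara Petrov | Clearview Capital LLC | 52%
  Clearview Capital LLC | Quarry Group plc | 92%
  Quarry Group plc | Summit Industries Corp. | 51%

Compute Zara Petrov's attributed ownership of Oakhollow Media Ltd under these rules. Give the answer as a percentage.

41.53024%

By spousal attribution (R1), Zara Petrov is treated as also owning Farrukh Petrov's interest in Clearview Capital LLC, giving 52% + 28% = 80%.
Chain via Clearview Capital LLC → Quarry Group plc → Summit Industries Corp. (R2): 80% × 92% × 51% × 84% = 31.53024% of Oakhollow Media Ltd.
Direct interest in Oakhollow Media Ltd: 10%.
Aggregating (R3): 31.53024% + 10% = 41.53024%.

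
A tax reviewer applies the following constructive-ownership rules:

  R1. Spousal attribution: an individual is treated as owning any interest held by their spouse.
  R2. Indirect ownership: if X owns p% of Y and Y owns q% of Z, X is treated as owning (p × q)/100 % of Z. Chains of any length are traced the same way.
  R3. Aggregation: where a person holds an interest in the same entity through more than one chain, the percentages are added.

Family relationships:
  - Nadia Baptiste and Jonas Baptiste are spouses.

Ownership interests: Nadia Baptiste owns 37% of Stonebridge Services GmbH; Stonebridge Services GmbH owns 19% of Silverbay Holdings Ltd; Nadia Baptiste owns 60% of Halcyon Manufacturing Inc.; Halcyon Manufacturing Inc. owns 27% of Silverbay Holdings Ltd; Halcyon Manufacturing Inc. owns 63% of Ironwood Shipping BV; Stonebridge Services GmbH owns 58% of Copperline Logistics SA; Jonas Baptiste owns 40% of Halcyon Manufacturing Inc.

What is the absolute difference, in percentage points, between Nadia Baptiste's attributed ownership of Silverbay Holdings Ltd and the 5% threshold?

29.03

By spousal attribution (R1), Nadia Baptiste is treated as also owning Jonas Baptiste's interest in Halcyon Manufacturing Inc, giving 60% + 40% = 100%.
Chain via Halcyon Manufacturing Inc. (R2): 100% × 27% = 27% of Silverbay Holdings Ltd.
Chain via Stonebridge Services GmbH (R2): 37% × 19% = 7.03% of Silverbay Holdings Ltd.
Aggregating (R3): 27% + 7.03% = 34.03%.
34.03% exceeds the 5% threshold by 29.03 percentage points.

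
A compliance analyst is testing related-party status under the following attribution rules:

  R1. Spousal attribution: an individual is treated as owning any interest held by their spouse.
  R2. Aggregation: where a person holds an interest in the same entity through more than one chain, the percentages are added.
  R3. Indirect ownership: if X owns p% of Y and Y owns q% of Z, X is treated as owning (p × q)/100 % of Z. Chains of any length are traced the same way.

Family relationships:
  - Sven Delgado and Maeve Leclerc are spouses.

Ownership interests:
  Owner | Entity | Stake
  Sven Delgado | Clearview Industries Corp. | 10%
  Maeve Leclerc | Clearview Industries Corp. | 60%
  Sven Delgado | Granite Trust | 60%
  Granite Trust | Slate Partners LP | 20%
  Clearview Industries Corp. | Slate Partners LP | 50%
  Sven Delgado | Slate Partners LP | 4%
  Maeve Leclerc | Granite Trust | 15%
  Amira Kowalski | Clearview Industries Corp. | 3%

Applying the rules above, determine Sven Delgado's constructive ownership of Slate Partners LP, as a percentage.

54%

By spousal attribution (R1), Sven Delgado is treated as also owning Maeve Leclerc's interest in Granite Trust, giving 60% + 15% = 75%.
By spousal attribution (R1), Sven Delgado is treated as also owning Maeve Leclerc's interest in Clearview Industries Corp, giving 10% + 60% = 70%.
Chain via Granite Trust (R3): 75% × 20% = 15% of Slate Partners LP.
Chain via Clearview Industries Corp. (R3): 70% × 50% = 35% of Slate Partners LP.
Direct interest in Slate Partners LP: 4%.
Aggregating (R2): 15% + 35% + 4% = 54%.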